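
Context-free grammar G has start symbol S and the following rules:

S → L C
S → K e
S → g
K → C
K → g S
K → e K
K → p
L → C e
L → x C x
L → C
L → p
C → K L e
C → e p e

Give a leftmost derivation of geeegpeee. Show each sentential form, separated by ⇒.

S ⇒ Ke   [S → K e]
Ke ⇒ gSe   [K → g S]
gSe ⇒ gKee   [S → K e]
gKee ⇒ geKee   [K → e K]
geKee ⇒ geeKee   [K → e K]
geeKee ⇒ geeeKee   [K → e K]
geeeKee ⇒ geeegSee   [K → g S]
geeegSee ⇒ geeegKeee   [S → K e]
geeegKeee ⇒ geeegpeee   [K → p]

S ⇒ Ke ⇒ gSe ⇒ gKee ⇒ geKee ⇒ geeKee ⇒ geeeKee ⇒ geeegSee ⇒ geeegKeee ⇒ geeegpeee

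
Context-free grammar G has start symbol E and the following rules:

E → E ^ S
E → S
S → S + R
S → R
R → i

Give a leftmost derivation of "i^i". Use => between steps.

E=>E^S=>S^S=>R^S=>i^S=>i^R=>i^i

E => E^S   [E → E ^ S]
E^S => S^S   [E → S]
S^S => R^S   [S → R]
R^S => i^S   [R → i]
i^S => i^R   [S → R]
i^R => i^i   [R → i]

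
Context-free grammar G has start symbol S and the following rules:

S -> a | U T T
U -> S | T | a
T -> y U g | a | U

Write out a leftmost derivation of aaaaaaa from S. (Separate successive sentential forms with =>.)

S => UTT   [S -> U T T]
UTT => STT   [U -> S]
STT => UTTTT   [S -> U T T]
UTTTT => STTTT   [U -> S]
STTTT => UTTTTTT   [S -> U T T]
UTTTTTT => aTTTTTT   [U -> a]
aTTTTTT => aaTTTTT   [T -> a]
aaTTTTT => aaaTTTT   [T -> a]
aaaTTTT => aaaaTTT   [T -> a]
aaaaTTT => aaaaaTT   [T -> a]
aaaaaTT => aaaaaaT   [T -> a]
aaaaaaT => aaaaaaa   [T -> a]

S => UTT => STT => UTTTT => STTTT => UTTTTTT => aTTTTTT => aaTTTTT => aaaTTTT => aaaaTTT => aaaaaTT => aaaaaaT => aaaaaaa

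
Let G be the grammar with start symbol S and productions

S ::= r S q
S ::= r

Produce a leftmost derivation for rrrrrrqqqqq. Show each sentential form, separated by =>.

S=>rSq=>rrSqq=>rrrSqqq=>rrrrSqqqq=>rrrrrSqqqqq=>rrrrrrqqqqq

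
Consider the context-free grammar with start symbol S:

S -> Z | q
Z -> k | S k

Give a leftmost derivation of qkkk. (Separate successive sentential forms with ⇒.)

S⇒Z⇒Sk⇒Zk⇒Skk⇒Zkk⇒Skkk⇒qkkk

S ⇒ Z   [S -> Z]
Z ⇒ Sk   [Z -> S k]
Sk ⇒ Zk   [S -> Z]
Zk ⇒ Skk   [Z -> S k]
Skk ⇒ Zkk   [S -> Z]
Zkk ⇒ Skkk   [Z -> S k]
Skkk ⇒ qkkk   [S -> q]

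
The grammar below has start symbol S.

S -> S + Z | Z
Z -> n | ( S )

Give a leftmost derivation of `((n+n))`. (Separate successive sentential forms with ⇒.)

S ⇒ Z ⇒ (S) ⇒ (Z) ⇒ ((S)) ⇒ ((S+Z)) ⇒ ((Z+Z)) ⇒ ((n+Z)) ⇒ ((n+n))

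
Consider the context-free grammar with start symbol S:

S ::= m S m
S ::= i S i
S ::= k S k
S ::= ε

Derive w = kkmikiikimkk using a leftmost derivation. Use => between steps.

S => kSk   [S ::= k S k]
kSk => kkSkk   [S ::= k S k]
kkSkk => kkmSmkk   [S ::= m S m]
kkmSmkk => kkmiSimkk   [S ::= i S i]
kkmiSimkk => kkmikSkimkk   [S ::= k S k]
kkmikSkimkk => kkmikiSikimkk   [S ::= i S i]
kkmikiSikimkk => kkmikiikimkk   [S ::= ε]

S => kSk => kkSkk => kkmSmkk => kkmiSimkk => kkmikSkimkk => kkmikiSikimkk => kkmikiikimkk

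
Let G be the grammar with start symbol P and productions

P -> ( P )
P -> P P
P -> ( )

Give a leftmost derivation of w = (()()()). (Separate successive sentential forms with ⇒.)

P ⇒ (P)   [P -> ( P )]
(P) ⇒ (PP)   [P -> P P]
(PP) ⇒ (PPP)   [P -> P P]
(PPP) ⇒ (()PP)   [P -> ( )]
(()PP) ⇒ (()()P)   [P -> ( )]
(()()P) ⇒ (()()())   [P -> ( )]

P⇒(P)⇒(PP)⇒(PPP)⇒(()PP)⇒(()()P)⇒(()()())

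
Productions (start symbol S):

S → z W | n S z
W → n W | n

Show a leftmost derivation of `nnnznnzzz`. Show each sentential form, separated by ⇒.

S⇒nSz⇒nnSzz⇒nnnSzzz⇒nnnzWzzz⇒nnnznWzzz⇒nnnznnzzz

S ⇒ nSz   [S → n S z]
nSz ⇒ nnSzz   [S → n S z]
nnSzz ⇒ nnnSzzz   [S → n S z]
nnnSzzz ⇒ nnnzWzzz   [S → z W]
nnnzWzzz ⇒ nnnznWzzz   [W → n W]
nnnznWzzz ⇒ nnnznnzzz   [W → n]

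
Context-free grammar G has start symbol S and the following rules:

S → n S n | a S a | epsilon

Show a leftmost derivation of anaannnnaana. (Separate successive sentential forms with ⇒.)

S ⇒ aSa ⇒ anSna ⇒ anaSana ⇒ anaaSaana ⇒ anaanSnaana ⇒ anaannSnnaana ⇒ anaannnnaana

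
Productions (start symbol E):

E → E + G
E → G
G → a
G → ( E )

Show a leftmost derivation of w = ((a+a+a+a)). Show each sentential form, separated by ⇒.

E ⇒ G ⇒ (E) ⇒ (G) ⇒ ((E)) ⇒ ((E+G)) ⇒ ((E+G+G)) ⇒ ((E+G+G+G)) ⇒ ((G+G+G+G)) ⇒ ((a+G+G+G)) ⇒ ((a+a+G+G)) ⇒ ((a+a+a+G)) ⇒ ((a+a+a+a))

E ⇒ G   [E → G]
G ⇒ (E)   [G → ( E )]
(E) ⇒ (G)   [E → G]
(G) ⇒ ((E))   [G → ( E )]
((E)) ⇒ ((E+G))   [E → E + G]
((E+G)) ⇒ ((E+G+G))   [E → E + G]
((E+G+G)) ⇒ ((E+G+G+G))   [E → E + G]
((E+G+G+G)) ⇒ ((G+G+G+G))   [E → G]
((G+G+G+G)) ⇒ ((a+G+G+G))   [G → a]
((a+G+G+G)) ⇒ ((a+a+G+G))   [G → a]
((a+a+G+G)) ⇒ ((a+a+a+G))   [G → a]
((a+a+a+G)) ⇒ ((a+a+a+a))   [G → a]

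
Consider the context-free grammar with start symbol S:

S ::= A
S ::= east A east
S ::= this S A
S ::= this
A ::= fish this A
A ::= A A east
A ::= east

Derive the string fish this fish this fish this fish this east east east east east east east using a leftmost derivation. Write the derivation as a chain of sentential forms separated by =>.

S => A   [S ::= A]
A => fish this A   [A ::= fish this A]
fish this A => fish this fish this A   [A ::= fish this A]
fish this fish this A => fish this fish this fish this A   [A ::= fish this A]
fish this fish this fish this A => fish this fish this fish this A A east   [A ::= A A east]
fish this fish this fish this A A east => fish this fish this fish this A A east A east   [A ::= A A east]
fish this fish this fish this A A east A east => fish this fish this fish this A A east A east A east   [A ::= A A east]
fish this fish this fish this A A east A east A east => fish this fish this fish this fish this A A east A east A east   [A ::= fish this A]
fish this fish this fish this fish this A A east A east A east => fish this fish this fish this fish this east A east A east A east   [A ::= east]
fish this fish this fish this fish this east A east A east A east => fish this fish this fish this fish this east east east A east A east   [A ::= east]
fish this fish this fish this fish this east east east A east A east => fish this fish this fish this fish this east east east east east A east   [A ::= east]
fish this fish this fish this fish this east east east east east A east => fish this fish this fish this fish this east east east east east east east   [A ::= east]

S => A => fish this A => fish this fish this A => fish this fish this fish this A => fish this fish this fish this A A east => fish this fish this fish this A A east A east => fish this fish this fish this A A east A east A east => fish this fish this fish this fish this A A east A east A east => fish this fish this fish this fish this east A east A east A east => fish this fish this fish this fish this east east east A east A east => fish this fish this fish this fish this east east east east east A east => fish this fish this fish this fish this east east east east east east east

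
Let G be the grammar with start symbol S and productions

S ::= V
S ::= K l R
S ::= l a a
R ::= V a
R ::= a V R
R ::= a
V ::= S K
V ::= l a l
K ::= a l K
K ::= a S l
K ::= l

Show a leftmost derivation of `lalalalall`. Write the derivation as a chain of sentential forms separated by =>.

S => V => SK => VK => lalK => lalalK => lalalalK => lalalalalK => lalalalall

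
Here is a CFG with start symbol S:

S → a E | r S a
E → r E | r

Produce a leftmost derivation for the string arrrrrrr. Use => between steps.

S=>aE=>arE=>arrE=>arrrE=>arrrrE=>arrrrrE=>arrrrrrE=>arrrrrrr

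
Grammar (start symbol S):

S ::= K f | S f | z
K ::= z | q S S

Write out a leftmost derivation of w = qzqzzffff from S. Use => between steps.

S => Kf   [S ::= K f]
Kf => qSSf   [K ::= q S S]
qSSf => qzSf   [S ::= z]
qzSf => qzKff   [S ::= K f]
qzKff => qzqSSff   [K ::= q S S]
qzqSSff => qzqzSff   [S ::= z]
qzqzSff => qzqzSfff   [S ::= S f]
qzqzSfff => qzqzKffff   [S ::= K f]
qzqzKffff => qzqzzffff   [K ::= z]

S=>Kf=>qSSf=>qzSf=>qzKff=>qzqSSff=>qzqzSff=>qzqzSfff=>qzqzKffff=>qzqzzffff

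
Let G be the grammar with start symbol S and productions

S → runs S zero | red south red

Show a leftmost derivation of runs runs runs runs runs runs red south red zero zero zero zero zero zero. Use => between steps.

S => runs S zero => runs runs S zero zero => runs runs runs S zero zero zero => runs runs runs runs S zero zero zero zero => runs runs runs runs runs S zero zero zero zero zero => runs runs runs runs runs runs S zero zero zero zero zero zero => runs runs runs runs runs runs red south red zero zero zero zero zero zero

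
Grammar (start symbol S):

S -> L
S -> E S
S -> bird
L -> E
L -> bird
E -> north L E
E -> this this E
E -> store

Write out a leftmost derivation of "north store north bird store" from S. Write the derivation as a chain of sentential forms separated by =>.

S => L   [S -> L]
L => E   [L -> E]
E => north L E   [E -> north L E]
north L E => north E E   [L -> E]
north E E => north store E   [E -> store]
north store E => north store north L E   [E -> north L E]
north store north L E => north store north bird E   [L -> bird]
north store north bird E => north store north bird store   [E -> store]

S => L => E => north L E => north E E => north store E => north store north L E => north store north bird E => north store north bird store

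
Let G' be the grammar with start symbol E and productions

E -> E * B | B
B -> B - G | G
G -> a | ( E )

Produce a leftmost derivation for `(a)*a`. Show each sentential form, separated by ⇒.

E ⇒ E*B ⇒ B*B ⇒ G*B ⇒ (E)*B ⇒ (B)*B ⇒ (G)*B ⇒ (a)*B ⇒ (a)*G ⇒ (a)*a

E ⇒ E*B   [E -> E * B]
E*B ⇒ B*B   [E -> B]
B*B ⇒ G*B   [B -> G]
G*B ⇒ (E)*B   [G -> ( E )]
(E)*B ⇒ (B)*B   [E -> B]
(B)*B ⇒ (G)*B   [B -> G]
(G)*B ⇒ (a)*B   [G -> a]
(a)*B ⇒ (a)*G   [B -> G]
(a)*G ⇒ (a)*a   [G -> a]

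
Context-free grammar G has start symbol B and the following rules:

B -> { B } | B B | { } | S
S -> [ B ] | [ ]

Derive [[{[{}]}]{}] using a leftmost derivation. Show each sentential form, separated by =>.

B=>S=>[B]=>[BB]=>[SB]=>[[B]B]=>[[{B}]B]=>[[{S}]B]=>[[{[B]}]B]=>[[{[{}]}]B]=>[[{[{}]}]{}]

B => S   [B -> S]
S => [B]   [S -> [ B ]]
[B] => [BB]   [B -> B B]
[BB] => [SB]   [B -> S]
[SB] => [[B]B]   [S -> [ B ]]
[[B]B] => [[{B}]B]   [B -> { B }]
[[{B}]B] => [[{S}]B]   [B -> S]
[[{S}]B] => [[{[B]}]B]   [S -> [ B ]]
[[{[B]}]B] => [[{[{}]}]B]   [B -> { }]
[[{[{}]}]B] => [[{[{}]}]{}]   [B -> { }]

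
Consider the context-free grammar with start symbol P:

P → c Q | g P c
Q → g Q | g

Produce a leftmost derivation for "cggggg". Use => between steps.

P => cQ   [P → c Q]
cQ => cgQ   [Q → g Q]
cgQ => cggQ   [Q → g Q]
cggQ => cgggQ   [Q → g Q]
cgggQ => cggggQ   [Q → g Q]
cggggQ => cggggg   [Q → g]

P => cQ => cgQ => cggQ => cgggQ => cggggQ => cggggg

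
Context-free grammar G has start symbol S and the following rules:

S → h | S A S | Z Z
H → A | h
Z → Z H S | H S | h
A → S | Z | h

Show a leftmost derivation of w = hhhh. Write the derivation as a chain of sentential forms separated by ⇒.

S ⇒ ZZ ⇒ hZ ⇒ hZHS ⇒ hhHS ⇒ hhhS ⇒ hhhh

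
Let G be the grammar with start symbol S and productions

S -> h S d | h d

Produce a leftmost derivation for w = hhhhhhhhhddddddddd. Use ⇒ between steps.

S⇒hSd⇒hhSdd⇒hhhSddd⇒hhhhSdddd⇒hhhhhSddddd⇒hhhhhhSdddddd⇒hhhhhhhSddddddd⇒hhhhhhhhSdddddddd⇒hhhhhhhhhddddddddd

S ⇒ hSd   [S -> h S d]
hSd ⇒ hhSdd   [S -> h S d]
hhSdd ⇒ hhhSddd   [S -> h S d]
hhhSddd ⇒ hhhhSdddd   [S -> h S d]
hhhhSdddd ⇒ hhhhhSddddd   [S -> h S d]
hhhhhSddddd ⇒ hhhhhhSdddddd   [S -> h S d]
hhhhhhSdddddd ⇒ hhhhhhhSddddddd   [S -> h S d]
hhhhhhhSddddddd ⇒ hhhhhhhhSdddddddd   [S -> h S d]
hhhhhhhhSdddddddd ⇒ hhhhhhhhhddddddddd   [S -> h d]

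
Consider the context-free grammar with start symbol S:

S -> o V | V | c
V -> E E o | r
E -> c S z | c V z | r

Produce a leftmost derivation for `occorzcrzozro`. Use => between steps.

S=>oV=>oEEo=>ocSzEo=>ocVzEo=>ocEEozEo=>occSzEozEo=>occoVzEozEo=>occorzEozEo=>occorzcSzozEo=>occorzcVzozEo=>occorzcrzozEo=>occorzcrzozro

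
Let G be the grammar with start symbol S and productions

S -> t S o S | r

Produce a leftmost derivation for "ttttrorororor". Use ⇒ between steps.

S ⇒ tSoS   [S -> t S o S]
tSoS ⇒ ttSoSoS   [S -> t S o S]
ttSoSoS ⇒ tttSoSoSoS   [S -> t S o S]
tttSoSoSoS ⇒ ttttSoSoSoSoS   [S -> t S o S]
ttttSoSoSoSoS ⇒ ttttroSoSoSoS   [S -> r]
ttttroSoSoSoS ⇒ ttttroroSoSoS   [S -> r]
ttttroroSoSoS ⇒ ttttrororoSoS   [S -> r]
ttttrororoSoS ⇒ ttttrorororoS   [S -> r]
ttttrorororoS ⇒ ttttrorororor   [S -> r]

S⇒tSoS⇒ttSoSoS⇒tttSoSoSoS⇒ttttSoSoSoSoS⇒ttttroSoSoSoS⇒ttttroroSoSoS⇒ttttrororoSoS⇒ttttrorororoS⇒ttttrorororor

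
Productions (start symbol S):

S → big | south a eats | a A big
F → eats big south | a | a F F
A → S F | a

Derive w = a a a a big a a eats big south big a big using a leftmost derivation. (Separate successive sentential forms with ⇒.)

S ⇒ a A big   [S → a A big]
a A big ⇒ a S F big   [A → S F]
a S F big ⇒ a a A big F big   [S → a A big]
a a A big F big ⇒ a a S F big F big   [A → S F]
a a S F big F big ⇒ a a a A big F big F big   [S → a A big]
a a a A big F big F big ⇒ a a a a big F big F big   [A → a]
a a a a big F big F big ⇒ a a a a big a F F big F big   [F → a F F]
a a a a big a F F big F big ⇒ a a a a big a a F big F big   [F → a]
a a a a big a a F big F big ⇒ a a a a big a a eats big south big F big   [F → eats big south]
a a a a big a a eats big south big F big ⇒ a a a a big a a eats big south big a big   [F → a]

S ⇒ a A big ⇒ a S F big ⇒ a a A big F big ⇒ a a S F big F big ⇒ a a a A big F big F big ⇒ a a a a big F big F big ⇒ a a a a big a F F big F big ⇒ a a a a big a a F big F big ⇒ a a a a big a a eats big south big F big ⇒ a a a a big a a eats big south big a big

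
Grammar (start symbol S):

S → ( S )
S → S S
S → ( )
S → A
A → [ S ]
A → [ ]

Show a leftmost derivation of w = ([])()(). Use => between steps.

S=>SS=>SSS=>(S)SS=>(A)SS=>([])SS=>([])()S=>([])()()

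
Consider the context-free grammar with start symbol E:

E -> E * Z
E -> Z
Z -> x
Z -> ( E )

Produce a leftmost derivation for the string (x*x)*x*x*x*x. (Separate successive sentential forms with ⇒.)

E ⇒ E*Z ⇒ E*Z*Z ⇒ E*Z*Z*Z ⇒ E*Z*Z*Z*Z ⇒ Z*Z*Z*Z*Z ⇒ (E)*Z*Z*Z*Z ⇒ (E*Z)*Z*Z*Z*Z ⇒ (Z*Z)*Z*Z*Z*Z ⇒ (x*Z)*Z*Z*Z*Z ⇒ (x*x)*Z*Z*Z*Z ⇒ (x*x)*x*Z*Z*Z ⇒ (x*x)*x*x*Z*Z ⇒ (x*x)*x*x*x*Z ⇒ (x*x)*x*x*x*x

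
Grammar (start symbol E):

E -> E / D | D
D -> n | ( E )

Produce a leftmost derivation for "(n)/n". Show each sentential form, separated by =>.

E=>E/D=>D/D=>(E)/D=>(D)/D=>(n)/D=>(n)/n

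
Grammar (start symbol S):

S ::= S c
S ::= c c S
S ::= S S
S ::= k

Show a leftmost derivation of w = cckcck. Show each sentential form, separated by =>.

S => SS   [S ::= S S]
SS => ccSS   [S ::= c c S]
ccSS => ccScS   [S ::= S c]
ccScS => ccSccS   [S ::= S c]
ccSccS => cckccS   [S ::= k]
cckccS => cckcck   [S ::= k]

S => SS => ccSS => ccScS => ccSccS => cckccS => cckcck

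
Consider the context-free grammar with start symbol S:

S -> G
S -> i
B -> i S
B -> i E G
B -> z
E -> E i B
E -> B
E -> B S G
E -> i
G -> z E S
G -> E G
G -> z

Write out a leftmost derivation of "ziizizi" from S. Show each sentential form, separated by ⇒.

S⇒G⇒zES⇒zBSGS⇒ziEGSGS⇒ziiGSGS⇒ziizSGS⇒ziiziGS⇒ziizizS⇒ziizizi

S ⇒ G   [S -> G]
G ⇒ zES   [G -> z E S]
zES ⇒ zBSGS   [E -> B S G]
zBSGS ⇒ ziEGSGS   [B -> i E G]
ziEGSGS ⇒ ziiGSGS   [E -> i]
ziiGSGS ⇒ ziizSGS   [G -> z]
ziizSGS ⇒ ziiziGS   [S -> i]
ziiziGS ⇒ ziizizS   [G -> z]
ziizizS ⇒ ziizizi   [S -> i]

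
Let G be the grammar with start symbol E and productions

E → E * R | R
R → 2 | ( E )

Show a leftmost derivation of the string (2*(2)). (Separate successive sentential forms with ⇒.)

E ⇒ R   [E → R]
R ⇒ (E)   [R → ( E )]
(E) ⇒ (E*R)   [E → E * R]
(E*R) ⇒ (R*R)   [E → R]
(R*R) ⇒ (2*R)   [R → 2]
(2*R) ⇒ (2*(E))   [R → ( E )]
(2*(E)) ⇒ (2*(R))   [E → R]
(2*(R)) ⇒ (2*(2))   [R → 2]

E⇒R⇒(E)⇒(E*R)⇒(R*R)⇒(2*R)⇒(2*(E))⇒(2*(R))⇒(2*(2))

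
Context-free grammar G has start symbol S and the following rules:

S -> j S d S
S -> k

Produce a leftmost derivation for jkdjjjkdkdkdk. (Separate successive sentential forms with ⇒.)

S ⇒ jSdS ⇒ jkdS ⇒ jkdjSdS ⇒ jkdjjSdSdS ⇒ jkdjjjSdSdSdS ⇒ jkdjjjkdSdSdS ⇒ jkdjjjkdkdSdS ⇒ jkdjjjkdkdkdS ⇒ jkdjjjkdkdkdk

S ⇒ jSdS   [S -> j S d S]
jSdS ⇒ jkdS   [S -> k]
jkdS ⇒ jkdjSdS   [S -> j S d S]
jkdjSdS ⇒ jkdjjSdSdS   [S -> j S d S]
jkdjjSdSdS ⇒ jkdjjjSdSdSdS   [S -> j S d S]
jkdjjjSdSdSdS ⇒ jkdjjjkdSdSdS   [S -> k]
jkdjjjkdSdSdS ⇒ jkdjjjkdkdSdS   [S -> k]
jkdjjjkdkdSdS ⇒ jkdjjjkdkdkdS   [S -> k]
jkdjjjkdkdkdS ⇒ jkdjjjkdkdkdk   [S -> k]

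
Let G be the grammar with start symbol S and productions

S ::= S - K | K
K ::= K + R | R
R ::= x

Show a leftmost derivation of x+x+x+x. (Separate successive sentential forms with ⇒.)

S ⇒ K   [S ::= K]
K ⇒ K+R   [K ::= K + R]
K+R ⇒ K+R+R   [K ::= K + R]
K+R+R ⇒ K+R+R+R   [K ::= K + R]
K+R+R+R ⇒ R+R+R+R   [K ::= R]
R+R+R+R ⇒ x+R+R+R   [R ::= x]
x+R+R+R ⇒ x+x+R+R   [R ::= x]
x+x+R+R ⇒ x+x+x+R   [R ::= x]
x+x+x+R ⇒ x+x+x+x   [R ::= x]

S ⇒ K ⇒ K+R ⇒ K+R+R ⇒ K+R+R+R ⇒ R+R+R+R ⇒ x+R+R+R ⇒ x+x+R+R ⇒ x+x+x+R ⇒ x+x+x+x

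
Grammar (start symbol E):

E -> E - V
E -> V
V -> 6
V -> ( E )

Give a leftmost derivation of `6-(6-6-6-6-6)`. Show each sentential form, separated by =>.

E=>E-V=>V-V=>6-V=>6-(E)=>6-(E-V)=>6-(E-V-V)=>6-(E-V-V-V)=>6-(E-V-V-V-V)=>6-(V-V-V-V-V)=>6-(6-V-V-V-V)=>6-(6-6-V-V-V)=>6-(6-6-6-V-V)=>6-(6-6-6-6-V)=>6-(6-6-6-6-6)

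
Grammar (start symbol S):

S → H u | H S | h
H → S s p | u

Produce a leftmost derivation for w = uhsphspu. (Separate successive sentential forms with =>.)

S=>HS=>uS=>uHS=>uSspS=>uhspS=>uhspHu=>uhspSspu=>uhsphspu

S => HS   [S → H S]
HS => uS   [H → u]
uS => uHS   [S → H S]
uHS => uSspS   [H → S s p]
uSspS => uhspS   [S → h]
uhspS => uhspHu   [S → H u]
uhspHu => uhspSspu   [H → S s p]
uhspSspu => uhsphspu   [S → h]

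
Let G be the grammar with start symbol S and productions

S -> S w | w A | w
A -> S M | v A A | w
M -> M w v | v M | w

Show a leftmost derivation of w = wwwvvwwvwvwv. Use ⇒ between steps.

S ⇒ wA   [S -> w A]
wA ⇒ wSM   [A -> S M]
wSM ⇒ wSwM   [S -> S w]
wSwM ⇒ wwwM   [S -> w]
wwwM ⇒ wwwvM   [M -> v M]
wwwvM ⇒ wwwvMwv   [M -> M w v]
wwwvMwv ⇒ wwwvMwvwv   [M -> M w v]
wwwvMwvwv ⇒ wwwvMwvwvwv   [M -> M w v]
wwwvMwvwvwv ⇒ wwwvvMwvwvwv   [M -> v M]
wwwvvMwvwvwv ⇒ wwwvvwwvwvwv   [M -> w]

S ⇒ wA ⇒ wSM ⇒ wSwM ⇒ wwwM ⇒ wwwvM ⇒ wwwvMwv ⇒ wwwvMwvwv ⇒ wwwvMwvwvwv ⇒ wwwvvMwvwvwv ⇒ wwwvvwwvwvwv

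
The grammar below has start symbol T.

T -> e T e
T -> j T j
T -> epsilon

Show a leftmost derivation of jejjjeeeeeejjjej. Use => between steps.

T=>jTj=>jeTej=>jejTjej=>jejjTjjej=>jejjjTjjjej=>jejjjeTejjjej=>jejjjeeTeejjjej=>jejjjeeeTeeejjjej=>jejjjeeeeeejjjej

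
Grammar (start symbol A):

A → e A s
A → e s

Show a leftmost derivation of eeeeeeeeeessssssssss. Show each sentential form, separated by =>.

A=>eAs=>eeAss=>eeeAsss=>eeeeAssss=>eeeeeAsssss=>eeeeeeAssssss=>eeeeeeeAsssssss=>eeeeeeeeAssssssss=>eeeeeeeeeAsssssssss=>eeeeeeeeeessssssssss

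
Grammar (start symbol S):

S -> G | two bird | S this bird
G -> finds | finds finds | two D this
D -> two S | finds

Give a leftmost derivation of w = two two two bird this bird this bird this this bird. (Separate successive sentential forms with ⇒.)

S ⇒ S this bird ⇒ G this bird ⇒ two D this this bird ⇒ two two S this this bird ⇒ two two S this bird this this bird ⇒ two two S this bird this bird this this bird ⇒ two two two bird this bird this bird this this bird

S ⇒ S this bird   [S -> S this bird]
S this bird ⇒ G this bird   [S -> G]
G this bird ⇒ two D this this bird   [G -> two D this]
two D this this bird ⇒ two two S this this bird   [D -> two S]
two two S this this bird ⇒ two two S this bird this this bird   [S -> S this bird]
two two S this bird this this bird ⇒ two two S this bird this bird this this bird   [S -> S this bird]
two two S this bird this bird this this bird ⇒ two two two bird this bird this bird this this bird   [S -> two bird]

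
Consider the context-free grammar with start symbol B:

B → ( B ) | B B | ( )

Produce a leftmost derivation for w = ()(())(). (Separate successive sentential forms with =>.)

B => BB   [B → B B]
BB => BBB   [B → B B]
BBB => ()BB   [B → ( )]
()BB => ()(B)B   [B → ( B )]
()(B)B => ()(())B   [B → ( )]
()(())B => ()(())()   [B → ( )]

B => BB => BBB => ()BB => ()(B)B => ()(())B => ()(())()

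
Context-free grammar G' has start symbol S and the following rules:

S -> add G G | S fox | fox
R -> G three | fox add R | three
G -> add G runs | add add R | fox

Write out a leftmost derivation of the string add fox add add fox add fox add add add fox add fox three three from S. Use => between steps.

S => add G G => add fox G => add fox add add R => add fox add add fox add R => add fox add add fox add fox add R => add fox add add fox add fox add G three => add fox add add fox add fox add add add R three => add fox add add fox add fox add add add fox add R three => add fox add add fox add fox add add add fox add G three three => add fox add add fox add fox add add add fox add fox three three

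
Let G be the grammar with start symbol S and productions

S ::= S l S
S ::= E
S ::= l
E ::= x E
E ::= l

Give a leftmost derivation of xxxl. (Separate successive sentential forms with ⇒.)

S ⇒ E ⇒ xE ⇒ xxE ⇒ xxxE ⇒ xxxl

S ⇒ E   [S ::= E]
E ⇒ xE   [E ::= x E]
xE ⇒ xxE   [E ::= x E]
xxE ⇒ xxxE   [E ::= x E]
xxxE ⇒ xxxl   [E ::= l]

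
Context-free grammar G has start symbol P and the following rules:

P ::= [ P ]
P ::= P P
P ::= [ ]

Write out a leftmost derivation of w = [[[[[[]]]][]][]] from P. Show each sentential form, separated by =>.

P => [P] => [PP] => [[P]P] => [[PP]P] => [[[P]P]P] => [[[[P]]P]P] => [[[[[P]]]P]P] => [[[[[[]]]]P]P] => [[[[[[]]]][]]P] => [[[[[[]]]][]][]]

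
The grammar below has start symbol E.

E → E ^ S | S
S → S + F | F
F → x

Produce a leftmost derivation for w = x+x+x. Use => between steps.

E => S   [E → S]
S => S+F   [S → S + F]
S+F => S+F+F   [S → S + F]
S+F+F => F+F+F   [S → F]
F+F+F => x+F+F   [F → x]
x+F+F => x+x+F   [F → x]
x+x+F => x+x+x   [F → x]

E=>S=>S+F=>S+F+F=>F+F+F=>x+F+F=>x+x+F=>x+x+x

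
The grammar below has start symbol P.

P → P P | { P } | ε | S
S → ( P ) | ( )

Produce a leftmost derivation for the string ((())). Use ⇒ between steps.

P⇒S⇒(P)⇒(S)⇒((P))⇒((PP))⇒((PPP))⇒((SPP))⇒((()PP))⇒((()P))⇒((()))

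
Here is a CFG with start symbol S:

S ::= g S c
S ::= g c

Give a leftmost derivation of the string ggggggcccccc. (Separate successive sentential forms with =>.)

S => gSc => ggScc => gggSccc => ggggScccc => gggggSccccc => ggggggcccccc

S => gSc   [S ::= g S c]
gSc => ggScc   [S ::= g S c]
ggScc => gggSccc   [S ::= g S c]
gggSccc => ggggScccc   [S ::= g S c]
ggggScccc => gggggSccccc   [S ::= g S c]
gggggSccccc => ggggggcccccc   [S ::= g c]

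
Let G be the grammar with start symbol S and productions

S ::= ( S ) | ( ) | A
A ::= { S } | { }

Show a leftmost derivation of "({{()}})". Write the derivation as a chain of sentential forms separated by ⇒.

S⇒(S)⇒(A)⇒({S})⇒({A})⇒({{S}})⇒({{()}})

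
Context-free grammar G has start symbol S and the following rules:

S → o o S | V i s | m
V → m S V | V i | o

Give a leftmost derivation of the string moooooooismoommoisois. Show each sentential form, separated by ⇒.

S ⇒ Vis ⇒ mSVis ⇒ mooSVis ⇒ mooooSVis ⇒ mooooooSVis ⇒ mooooooVisVis ⇒ moooooooisVis ⇒ moooooooismSVis ⇒ moooooooismooSVis ⇒ moooooooismooVisVis ⇒ moooooooismoomSVisVis ⇒ moooooooismoommVisVis ⇒ moooooooismoommoisVis ⇒ moooooooismoommoisois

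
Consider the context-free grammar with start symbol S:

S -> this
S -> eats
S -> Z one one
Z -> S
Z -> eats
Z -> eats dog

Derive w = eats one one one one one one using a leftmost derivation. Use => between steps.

S => Z one one => S one one => Z one one one one => S one one one one => Z one one one one one one => S one one one one one one => eats one one one one one one

S => Z one one   [S -> Z one one]
Z one one => S one one   [Z -> S]
S one one => Z one one one one   [S -> Z one one]
Z one one one one => S one one one one   [Z -> S]
S one one one one => Z one one one one one one   [S -> Z one one]
Z one one one one one one => S one one one one one one   [Z -> S]
S one one one one one one => eats one one one one one one   [S -> eats]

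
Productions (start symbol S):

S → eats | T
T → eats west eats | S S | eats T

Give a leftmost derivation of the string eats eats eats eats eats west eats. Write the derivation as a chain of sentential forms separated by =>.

S => T   [S → T]
T => eats T   [T → eats T]
eats T => eats S S   [T → S S]
eats S S => eats eats S   [S → eats]
eats eats S => eats eats T   [S → T]
eats eats T => eats eats eats T   [T → eats T]
eats eats eats T => eats eats eats eats T   [T → eats T]
eats eats eats eats T => eats eats eats eats eats west eats   [T → eats west eats]

S => T => eats T => eats S S => eats eats S => eats eats T => eats eats eats T => eats eats eats eats T => eats eats eats eats eats west eats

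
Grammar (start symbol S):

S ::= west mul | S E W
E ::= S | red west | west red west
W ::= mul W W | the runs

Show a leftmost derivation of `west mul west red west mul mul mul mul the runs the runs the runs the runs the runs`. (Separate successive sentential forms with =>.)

S => S E W   [S ::= S E W]
S E W => west mul E W   [S ::= west mul]
west mul E W => west mul west red west W   [E ::= west red west]
west mul west red west W => west mul west red west mul W W   [W ::= mul W W]
west mul west red west mul W W => west mul west red west mul mul W W W   [W ::= mul W W]
west mul west red west mul mul W W W => west mul west red west mul mul mul W W W W   [W ::= mul W W]
west mul west red west mul mul mul W W W W => west mul west red west mul mul mul mul W W W W W   [W ::= mul W W]
west mul west red west mul mul mul mul W W W W W => west mul west red west mul mul mul mul the runs W W W W   [W ::= the runs]
west mul west red west mul mul mul mul the runs W W W W => west mul west red west mul mul mul mul the runs the runs W W W   [W ::= the runs]
west mul west red west mul mul mul mul the runs the runs W W W => west mul west red west mul mul mul mul the runs the runs the runs W W   [W ::= the runs]
west mul west red west mul mul mul mul the runs the runs the runs W W => west mul west red west mul mul mul mul the runs the runs the runs the runs W   [W ::= the runs]
west mul west red west mul mul mul mul the runs the runs the runs the runs W => west mul west red west mul mul mul mul the runs the runs the runs the runs the runs   [W ::= the runs]

S => S E W => west mul E W => west mul west red west W => west mul west red west mul W W => west mul west red west mul mul W W W => west mul west red west mul mul mul W W W W => west mul west red west mul mul mul mul W W W W W => west mul west red west mul mul mul mul the runs W W W W => west mul west red west mul mul mul mul the runs the runs W W W => west mul west red west mul mul mul mul the runs the runs the runs W W => west mul west red west mul mul mul mul the runs the runs the runs the runs W => west mul west red west mul mul mul mul the runs the runs the runs the runs the runs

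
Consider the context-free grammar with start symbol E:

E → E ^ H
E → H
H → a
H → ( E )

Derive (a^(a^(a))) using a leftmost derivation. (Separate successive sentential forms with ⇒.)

E ⇒ H ⇒ (E) ⇒ (E^H) ⇒ (H^H) ⇒ (a^H) ⇒ (a^(E)) ⇒ (a^(E^H)) ⇒ (a^(H^H)) ⇒ (a^(a^H)) ⇒ (a^(a^(E))) ⇒ (a^(a^(H))) ⇒ (a^(a^(a)))

E ⇒ H   [E → H]
H ⇒ (E)   [H → ( E )]
(E) ⇒ (E^H)   [E → E ^ H]
(E^H) ⇒ (H^H)   [E → H]
(H^H) ⇒ (a^H)   [H → a]
(a^H) ⇒ (a^(E))   [H → ( E )]
(a^(E)) ⇒ (a^(E^H))   [E → E ^ H]
(a^(E^H)) ⇒ (a^(H^H))   [E → H]
(a^(H^H)) ⇒ (a^(a^H))   [H → a]
(a^(a^H)) ⇒ (a^(a^(E)))   [H → ( E )]
(a^(a^(E))) ⇒ (a^(a^(H)))   [E → H]
(a^(a^(H))) ⇒ (a^(a^(a)))   [H → a]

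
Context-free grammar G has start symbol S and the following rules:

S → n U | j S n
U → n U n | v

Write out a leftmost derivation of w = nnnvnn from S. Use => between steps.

S => nU => nnUn => nnnUnn => nnnvnn

S => nU   [S → n U]
nU => nnUn   [U → n U n]
nnUn => nnnUnn   [U → n U n]
nnnUnn => nnnvnn   [U → v]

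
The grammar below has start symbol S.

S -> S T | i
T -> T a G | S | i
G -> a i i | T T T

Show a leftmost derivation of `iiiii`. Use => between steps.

S => ST => STT => STTT => iTTT => iSTT => iSTTT => iiTTT => iiiTT => iiiiT => iiiii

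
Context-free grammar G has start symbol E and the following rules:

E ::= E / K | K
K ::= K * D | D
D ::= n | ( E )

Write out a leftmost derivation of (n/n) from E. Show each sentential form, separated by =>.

E => K   [E ::= K]
K => D   [K ::= D]
D => (E)   [D ::= ( E )]
(E) => (E/K)   [E ::= E / K]
(E/K) => (K/K)   [E ::= K]
(K/K) => (D/K)   [K ::= D]
(D/K) => (n/K)   [D ::= n]
(n/K) => (n/D)   [K ::= D]
(n/D) => (n/n)   [D ::= n]

E=>K=>D=>(E)=>(E/K)=>(K/K)=>(D/K)=>(n/K)=>(n/D)=>(n/n)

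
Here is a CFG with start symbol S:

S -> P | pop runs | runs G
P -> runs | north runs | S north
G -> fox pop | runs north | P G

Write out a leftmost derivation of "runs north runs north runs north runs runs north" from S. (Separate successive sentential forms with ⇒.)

S ⇒ runs G   [S -> runs G]
runs G ⇒ runs P G   [G -> P G]
runs P G ⇒ runs north runs G   [P -> north runs]
runs north runs G ⇒ runs north runs P G   [G -> P G]
runs north runs P G ⇒ runs north runs S north G   [P -> S north]
runs north runs S north G ⇒ runs north runs P north G   [S -> P]
runs north runs P north G ⇒ runs north runs north runs north G   [P -> north runs]
runs north runs north runs north G ⇒ runs north runs north runs north P G   [G -> P G]
runs north runs north runs north P G ⇒ runs north runs north runs north runs G   [P -> runs]
runs north runs north runs north runs G ⇒ runs north runs north runs north runs runs north   [G -> runs north]

S ⇒ runs G ⇒ runs P G ⇒ runs north runs G ⇒ runs north runs P G ⇒ runs north runs S north G ⇒ runs north runs P north G ⇒ runs north runs north runs north G ⇒ runs north runs north runs north P G ⇒ runs north runs north runs north runs G ⇒ runs north runs north runs north runs runs north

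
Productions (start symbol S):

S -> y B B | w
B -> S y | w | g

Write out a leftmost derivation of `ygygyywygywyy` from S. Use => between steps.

S => yBB   [S -> y B B]
yBB => ygB   [B -> g]
ygB => ygSy   [B -> S y]
ygSy => ygyBBy   [S -> y B B]
ygyBBy => ygygBy   [B -> g]
ygygBy => ygygSyy   [B -> S y]
ygygSyy => ygygyBByy   [S -> y B B]
ygygyBByy => ygygySyByy   [B -> S y]
ygygySyByy => ygygyyBByByy   [S -> y B B]
ygygyyBByByy => ygygyySyByByy   [B -> S y]
ygygyySyByByy => ygygyywyByByy   [S -> w]
ygygyywyByByy => ygygyywygyByy   [B -> g]
ygygyywygyByy => ygygyywygywyy   [B -> w]

S => yBB => ygB => ygSy => ygyBBy => ygygBy => ygygSyy => ygygyBByy => ygygySyByy => ygygyyBByByy => ygygyySyByByy => ygygyywyByByy => ygygyywygyByy => ygygyywygywyy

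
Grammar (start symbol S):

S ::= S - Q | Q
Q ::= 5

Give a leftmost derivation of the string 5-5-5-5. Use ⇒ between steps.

S⇒S-Q⇒S-Q-Q⇒S-Q-Q-Q⇒Q-Q-Q-Q⇒5-Q-Q-Q⇒5-5-Q-Q⇒5-5-5-Q⇒5-5-5-5

S ⇒ S-Q   [S ::= S - Q]
S-Q ⇒ S-Q-Q   [S ::= S - Q]
S-Q-Q ⇒ S-Q-Q-Q   [S ::= S - Q]
S-Q-Q-Q ⇒ Q-Q-Q-Q   [S ::= Q]
Q-Q-Q-Q ⇒ 5-Q-Q-Q   [Q ::= 5]
5-Q-Q-Q ⇒ 5-5-Q-Q   [Q ::= 5]
5-5-Q-Q ⇒ 5-5-5-Q   [Q ::= 5]
5-5-5-Q ⇒ 5-5-5-5   [Q ::= 5]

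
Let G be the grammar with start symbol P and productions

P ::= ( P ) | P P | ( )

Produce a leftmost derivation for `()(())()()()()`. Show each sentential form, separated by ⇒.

P ⇒ PP   [P ::= P P]
PP ⇒ PPP   [P ::= P P]
PPP ⇒ PPPP   [P ::= P P]
PPPP ⇒ PPPPP   [P ::= P P]
PPPPP ⇒ ()PPPP   [P ::= ( )]
()PPPP ⇒ ()PPPPP   [P ::= P P]
()PPPPP ⇒ ()(P)PPPP   [P ::= ( P )]
()(P)PPPP ⇒ ()(())PPPP   [P ::= ( )]
()(())PPPP ⇒ ()(())()PPP   [P ::= ( )]
()(())()PPP ⇒ ()(())()()PP   [P ::= ( )]
()(())()()PP ⇒ ()(())()()()P   [P ::= ( )]
()(())()()()P ⇒ ()(())()()()()   [P ::= ( )]

P⇒PP⇒PPP⇒PPPP⇒PPPPP⇒()PPPP⇒()PPPPP⇒()(P)PPPP⇒()(())PPPP⇒()(())()PPP⇒()(())()()PP⇒()(())()()()P⇒()(())()()()()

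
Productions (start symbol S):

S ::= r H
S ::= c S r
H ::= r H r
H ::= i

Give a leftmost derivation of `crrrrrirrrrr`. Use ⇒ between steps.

S ⇒ cSr   [S ::= c S r]
cSr ⇒ crHr   [S ::= r H]
crHr ⇒ crrHrr   [H ::= r H r]
crrHrr ⇒ crrrHrrr   [H ::= r H r]
crrrHrrr ⇒ crrrrHrrrr   [H ::= r H r]
crrrrHrrrr ⇒ crrrrrHrrrrr   [H ::= r H r]
crrrrrHrrrrr ⇒ crrrrrirrrrr   [H ::= i]

S ⇒ cSr ⇒ crHr ⇒ crrHrr ⇒ crrrHrrr ⇒ crrrrHrrrr ⇒ crrrrrHrrrrr ⇒ crrrrrirrrrr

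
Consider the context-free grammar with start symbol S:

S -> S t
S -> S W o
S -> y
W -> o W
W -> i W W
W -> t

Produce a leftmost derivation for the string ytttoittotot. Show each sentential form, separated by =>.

S => St => SWot => SWoWot => SWoWoWot => StWoWoWot => SttWoWoWot => yttWoWoWot => ytttoWoWot => ytttoiWWoWot => ytttoitWoWot => ytttoittoWot => ytttoittotot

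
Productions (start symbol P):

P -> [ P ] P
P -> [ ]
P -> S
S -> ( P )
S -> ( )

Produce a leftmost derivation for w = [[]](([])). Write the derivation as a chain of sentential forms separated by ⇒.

P⇒[P]P⇒[[]]P⇒[[]]S⇒[[]](P)⇒[[]](S)⇒[[]]((P))⇒[[]](([]))

P ⇒ [P]P   [P -> [ P ] P]
[P]P ⇒ [[]]P   [P -> [ ]]
[[]]P ⇒ [[]]S   [P -> S]
[[]]S ⇒ [[]](P)   [S -> ( P )]
[[]](P) ⇒ [[]](S)   [P -> S]
[[]](S) ⇒ [[]]((P))   [S -> ( P )]
[[]]((P)) ⇒ [[]](([]))   [P -> [ ]]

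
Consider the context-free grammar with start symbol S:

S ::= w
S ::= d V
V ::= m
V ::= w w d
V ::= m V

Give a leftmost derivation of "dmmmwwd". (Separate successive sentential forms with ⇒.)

S⇒dV⇒dmV⇒dmmV⇒dmmmV⇒dmmmwwd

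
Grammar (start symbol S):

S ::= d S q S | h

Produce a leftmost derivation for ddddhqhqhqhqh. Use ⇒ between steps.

S ⇒ dSqS ⇒ ddSqSqS ⇒ dddSqSqSqS ⇒ ddddSqSqSqSqS ⇒ ddddhqSqSqSqS ⇒ ddddhqhqSqSqS ⇒ ddddhqhqhqSqS ⇒ ddddhqhqhqhqS ⇒ ddddhqhqhqhqh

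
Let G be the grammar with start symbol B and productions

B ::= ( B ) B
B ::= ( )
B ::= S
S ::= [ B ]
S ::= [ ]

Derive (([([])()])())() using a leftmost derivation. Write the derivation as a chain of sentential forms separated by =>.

B => (B)B   [B ::= ( B ) B]
(B)B => ((B)B)B   [B ::= ( B ) B]
((B)B)B => ((S)B)B   [B ::= S]
((S)B)B => (([B])B)B   [S ::= [ B ]]
(([B])B)B => (([(B)B])B)B   [B ::= ( B ) B]
(([(B)B])B)B => (([(S)B])B)B   [B ::= S]
(([(S)B])B)B => (([([])B])B)B   [S ::= [ ]]
(([([])B])B)B => (([([])()])B)B   [B ::= ( )]
(([([])()])B)B => (([([])()])())B   [B ::= ( )]
(([([])()])())B => (([([])()])())()   [B ::= ( )]

B=>(B)B=>((B)B)B=>((S)B)B=>(([B])B)B=>(([(B)B])B)B=>(([(S)B])B)B=>(([([])B])B)B=>(([([])()])B)B=>(([([])()])())B=>(([([])()])())()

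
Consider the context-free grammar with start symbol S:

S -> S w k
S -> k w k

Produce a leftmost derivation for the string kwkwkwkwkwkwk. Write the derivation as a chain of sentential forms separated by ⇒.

S ⇒ Swk   [S -> S w k]
Swk ⇒ Swkwk   [S -> S w k]
Swkwk ⇒ Swkwkwk   [S -> S w k]
Swkwkwk ⇒ Swkwkwkwk   [S -> S w k]
Swkwkwkwk ⇒ Swkwkwkwkwk   [S -> S w k]
Swkwkwkwkwk ⇒ kwkwkwkwkwkwk   [S -> k w k]

S ⇒ Swk ⇒ Swkwk ⇒ Swkwkwk ⇒ Swkwkwkwk ⇒ Swkwkwkwkwk ⇒ kwkwkwkwkwkwk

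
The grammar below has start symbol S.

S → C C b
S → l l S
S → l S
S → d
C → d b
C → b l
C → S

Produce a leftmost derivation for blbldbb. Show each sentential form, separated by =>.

S => CCb => blCb => blSb => blCCbb => blblCbb => blblSbb => blbldbb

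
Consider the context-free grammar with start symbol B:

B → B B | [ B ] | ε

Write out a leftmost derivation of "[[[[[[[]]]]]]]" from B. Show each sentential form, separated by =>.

B=>[B]=>[BB]=>[[B]B]=>[[[B]]B]=>[[[BB]]B]=>[[[[B]B]]B]=>[[[[[B]]B]]B]=>[[[[[BB]]B]]B]=>[[[[[[B]B]]B]]B]=>[[[[[[[B]]B]]B]]B]=>[[[[[[[]]B]]B]]B]=>[[[[[[[]]]]B]]B]=>[[[[[[[]]]]]]B]=>[[[[[[[]]]]]]]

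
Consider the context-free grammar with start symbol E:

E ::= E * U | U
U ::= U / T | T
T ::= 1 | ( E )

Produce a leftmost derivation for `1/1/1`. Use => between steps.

E => U => U/T => U/T/T => T/T/T => 1/T/T => 1/1/T => 1/1/1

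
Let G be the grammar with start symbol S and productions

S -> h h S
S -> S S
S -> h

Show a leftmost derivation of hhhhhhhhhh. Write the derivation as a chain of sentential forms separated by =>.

S => hhS   [S -> h h S]
hhS => hhSS   [S -> S S]
hhSS => hhhhSS   [S -> h h S]
hhhhSS => hhhhhhSS   [S -> h h S]
hhhhhhSS => hhhhhhSSS   [S -> S S]
hhhhhhSSS => hhhhhhSSSS   [S -> S S]
hhhhhhSSSS => hhhhhhhSSS   [S -> h]
hhhhhhhSSS => hhhhhhhhSS   [S -> h]
hhhhhhhhSS => hhhhhhhhhS   [S -> h]
hhhhhhhhhS => hhhhhhhhhh   [S -> h]

S=>hhS=>hhSS=>hhhhSS=>hhhhhhSS=>hhhhhhSSS=>hhhhhhSSSS=>hhhhhhhSSS=>hhhhhhhhSS=>hhhhhhhhhS=>hhhhhhhhhh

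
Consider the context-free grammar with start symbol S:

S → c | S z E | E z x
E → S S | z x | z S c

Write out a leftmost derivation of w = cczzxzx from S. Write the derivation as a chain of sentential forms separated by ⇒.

S ⇒ Ezx   [S → E z x]
Ezx ⇒ SSzx   [E → S S]
SSzx ⇒ cSzx   [S → c]
cSzx ⇒ cSzEzx   [S → S z E]
cSzEzx ⇒ cczEzx   [S → c]
cczEzx ⇒ cczzxzx   [E → z x]

S⇒Ezx⇒SSzx⇒cSzx⇒cSzEzx⇒cczEzx⇒cczzxzx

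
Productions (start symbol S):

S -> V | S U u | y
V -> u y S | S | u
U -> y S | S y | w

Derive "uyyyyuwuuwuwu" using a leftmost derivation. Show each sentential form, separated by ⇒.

S ⇒ SUu ⇒ SUuUu ⇒ SUuUuUu ⇒ VUuUuUu ⇒ uUuUuUu ⇒ uySuUuUu ⇒ uySUuuUuUu ⇒ uySUuUuuUuUu ⇒ uyyUuUuuUuUu ⇒ uyySyuUuuUuUu ⇒ uyyyyuUuuUuUu ⇒ uyyyyuwuuUuUu ⇒ uyyyyuwuuwuUu ⇒ uyyyyuwuuwuwu

S ⇒ SUu   [S -> S U u]
SUu ⇒ SUuUu   [S -> S U u]
SUuUu ⇒ SUuUuUu   [S -> S U u]
SUuUuUu ⇒ VUuUuUu   [S -> V]
VUuUuUu ⇒ uUuUuUu   [V -> u]
uUuUuUu ⇒ uySuUuUu   [U -> y S]
uySuUuUu ⇒ uySUuuUuUu   [S -> S U u]
uySUuuUuUu ⇒ uySUuUuuUuUu   [S -> S U u]
uySUuUuuUuUu ⇒ uyyUuUuuUuUu   [S -> y]
uyyUuUuuUuUu ⇒ uyySyuUuuUuUu   [U -> S y]
uyySyuUuuUuUu ⇒ uyyyyuUuuUuUu   [S -> y]
uyyyyuUuuUuUu ⇒ uyyyyuwuuUuUu   [U -> w]
uyyyyuwuuUuUu ⇒ uyyyyuwuuwuUu   [U -> w]
uyyyyuwuuwuUu ⇒ uyyyyuwuuwuwu   [U -> w]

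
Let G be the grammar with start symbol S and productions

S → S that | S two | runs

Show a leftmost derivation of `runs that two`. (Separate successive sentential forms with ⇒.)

S ⇒ S two   [S → S two]
S two ⇒ S that two   [S → S that]
S that two ⇒ runs that two   [S → runs]

S ⇒ S two ⇒ S that two ⇒ runs that two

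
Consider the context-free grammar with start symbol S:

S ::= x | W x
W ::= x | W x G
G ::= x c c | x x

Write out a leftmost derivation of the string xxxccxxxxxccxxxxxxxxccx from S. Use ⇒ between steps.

S⇒Wx⇒WxGx⇒WxGxGx⇒WxGxGxGx⇒WxGxGxGxGx⇒WxGxGxGxGxGx⇒WxGxGxGxGxGxGx⇒xxGxGxGxGxGxGx⇒xxxccxGxGxGxGxGx⇒xxxccxxxxGxGxGxGx⇒xxxccxxxxxccxGxGxGx⇒xxxccxxxxxccxxxxGxGx⇒xxxccxxxxxccxxxxxxxGx⇒xxxccxxxxxccxxxxxxxxccx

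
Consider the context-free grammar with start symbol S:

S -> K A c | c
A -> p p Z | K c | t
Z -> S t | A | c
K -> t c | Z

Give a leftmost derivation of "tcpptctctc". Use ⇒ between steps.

S⇒KAc⇒tcAc⇒tcppZc⇒tcppStc⇒tcppKActc⇒tcpptcActc⇒tcpptctctc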